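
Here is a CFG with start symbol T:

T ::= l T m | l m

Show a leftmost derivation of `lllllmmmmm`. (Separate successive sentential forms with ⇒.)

T ⇒ lTm   [T ::= l T m]
lTm ⇒ llTmm   [T ::= l T m]
llTmm ⇒ lllTmmm   [T ::= l T m]
lllTmmm ⇒ llllTmmmm   [T ::= l T m]
llllTmmmm ⇒ lllllmmmmm   [T ::= l m]

T⇒lTm⇒llTmm⇒lllTmmm⇒llllTmmmm⇒lllllmmmmm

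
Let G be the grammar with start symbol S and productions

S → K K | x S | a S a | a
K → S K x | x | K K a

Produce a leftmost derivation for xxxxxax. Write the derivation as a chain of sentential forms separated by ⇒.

S ⇒ KK ⇒ KKaK ⇒ SKxKaK ⇒ KKKxKaK ⇒ xKKxKaK ⇒ xxKxKaK ⇒ xxxxKaK ⇒ xxxxxaK ⇒ xxxxxax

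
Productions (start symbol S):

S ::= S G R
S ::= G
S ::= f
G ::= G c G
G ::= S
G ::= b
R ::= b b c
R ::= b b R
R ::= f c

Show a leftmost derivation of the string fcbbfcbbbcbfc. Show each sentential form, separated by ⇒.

S ⇒ SGR ⇒ SGRGR ⇒ SGRGRGR ⇒ GGRGRGR ⇒ GcGGRGRGR ⇒ ScGGRGRGR ⇒ fcGGRGRGR ⇒ fcbGRGRGR ⇒ fcbbRGRGR ⇒ fcbbfcGRGR ⇒ fcbbfcbRGR ⇒ fcbbfcbbbcGR ⇒ fcbbfcbbbcbR ⇒ fcbbfcbbbcbfc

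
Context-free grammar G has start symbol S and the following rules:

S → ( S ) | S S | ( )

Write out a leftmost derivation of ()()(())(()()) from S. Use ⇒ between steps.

S ⇒ SS   [S → S S]
SS ⇒ ()S   [S → ( )]
()S ⇒ ()SS   [S → S S]
()SS ⇒ ()SSS   [S → S S]
()SSS ⇒ ()()SS   [S → ( )]
()()SS ⇒ ()()(S)S   [S → ( S )]
()()(S)S ⇒ ()()(())S   [S → ( )]
()()(())S ⇒ ()()(())(S)   [S → ( S )]
()()(())(S) ⇒ ()()(())(SS)   [S → S S]
()()(())(SS) ⇒ ()()(())(()S)   [S → ( )]
()()(())(()S) ⇒ ()()(())(()())   [S → ( )]

S ⇒ SS ⇒ ()S ⇒ ()SS ⇒ ()SSS ⇒ ()()SS ⇒ ()()(S)S ⇒ ()()(())S ⇒ ()()(())(S) ⇒ ()()(())(SS) ⇒ ()()(())(()S) ⇒ ()()(())(()())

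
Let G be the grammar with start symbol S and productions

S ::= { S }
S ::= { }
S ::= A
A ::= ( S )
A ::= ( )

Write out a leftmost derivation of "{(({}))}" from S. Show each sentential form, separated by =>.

S => {S} => {A} => {(S)} => {(A)} => {((S))} => {(({}))}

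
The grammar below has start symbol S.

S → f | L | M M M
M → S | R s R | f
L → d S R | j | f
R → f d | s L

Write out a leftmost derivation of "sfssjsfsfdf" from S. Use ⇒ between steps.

S ⇒ MMM ⇒ RsRMM ⇒ sLsRMM ⇒ sfsRMM ⇒ sfssLMM ⇒ sfssjMM ⇒ sfssjRsRM ⇒ sfssjsLsRM ⇒ sfssjsfsRM ⇒ sfssjsfsfdM ⇒ sfssjsfsfdf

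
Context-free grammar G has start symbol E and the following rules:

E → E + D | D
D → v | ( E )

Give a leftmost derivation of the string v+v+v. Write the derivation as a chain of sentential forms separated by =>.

E => E+D   [E → E + D]
E+D => E+D+D   [E → E + D]
E+D+D => D+D+D   [E → D]
D+D+D => v+D+D   [D → v]
v+D+D => v+v+D   [D → v]
v+v+D => v+v+v   [D → v]

E => E+D => E+D+D => D+D+D => v+D+D => v+v+D => v+v+v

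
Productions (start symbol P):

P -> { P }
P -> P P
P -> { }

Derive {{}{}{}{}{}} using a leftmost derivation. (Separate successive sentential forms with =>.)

P=>{P}=>{PP}=>{PPP}=>{PPPP}=>{{}PPP}=>{{}{}PP}=>{{}{}{}P}=>{{}{}{}PP}=>{{}{}{}{}P}=>{{}{}{}{}{}}

P => {P}   [P -> { P }]
{P} => {PP}   [P -> P P]
{PP} => {PPP}   [P -> P P]
{PPP} => {PPPP}   [P -> P P]
{PPPP} => {{}PPP}   [P -> { }]
{{}PPP} => {{}{}PP}   [P -> { }]
{{}{}PP} => {{}{}{}P}   [P -> { }]
{{}{}{}P} => {{}{}{}PP}   [P -> P P]
{{}{}{}PP} => {{}{}{}{}P}   [P -> { }]
{{}{}{}{}P} => {{}{}{}{}{}}   [P -> { }]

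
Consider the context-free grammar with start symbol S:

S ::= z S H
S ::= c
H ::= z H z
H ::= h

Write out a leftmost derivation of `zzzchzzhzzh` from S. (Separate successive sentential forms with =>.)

S => zSH => zzSHH => zzzSHHH => zzzcHHH => zzzchHH => zzzchzHzH => zzzchzzHzzH => zzzchzzhzzH => zzzchzzhzzh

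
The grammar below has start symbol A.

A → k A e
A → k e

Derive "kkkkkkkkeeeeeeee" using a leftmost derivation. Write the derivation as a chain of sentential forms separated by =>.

A=>kAe=>kkAee=>kkkAeee=>kkkkAeeee=>kkkkkAeeeee=>kkkkkkAeeeeee=>kkkkkkkAeeeeeee=>kkkkkkkkeeeeeeee

A => kAe   [A → k A e]
kAe => kkAee   [A → k A e]
kkAee => kkkAeee   [A → k A e]
kkkAeee => kkkkAeeee   [A → k A e]
kkkkAeeee => kkkkkAeeeee   [A → k A e]
kkkkkAeeeee => kkkkkkAeeeeee   [A → k A e]
kkkkkkAeeeeee => kkkkkkkAeeeeeee   [A → k A e]
kkkkkkkAeeeeeee => kkkkkkkkeeeeeeee   [A → k e]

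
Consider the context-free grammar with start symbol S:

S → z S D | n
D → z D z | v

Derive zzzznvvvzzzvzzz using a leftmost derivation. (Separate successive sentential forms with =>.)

S => zSD => zzSDD => zzzSDDD => zzzzSDDDD => zzzznDDDD => zzzznvDDD => zzzznvvDD => zzzznvvvD => zzzznvvvzDz => zzzznvvvzzDzz => zzzznvvvzzzDzzz => zzzznvvvzzzvzzz

S => zSD   [S → z S D]
zSD => zzSDD   [S → z S D]
zzSDD => zzzSDDD   [S → z S D]
zzzSDDD => zzzzSDDDD   [S → z S D]
zzzzSDDDD => zzzznDDDD   [S → n]
zzzznDDDD => zzzznvDDD   [D → v]
zzzznvDDD => zzzznvvDD   [D → v]
zzzznvvDD => zzzznvvvD   [D → v]
zzzznvvvD => zzzznvvvzDz   [D → z D z]
zzzznvvvzDz => zzzznvvvzzDzz   [D → z D z]
zzzznvvvzzDzz => zzzznvvvzzzDzzz   [D → z D z]
zzzznvvvzzzDzzz => zzzznvvvzzzvzzz   [D → v]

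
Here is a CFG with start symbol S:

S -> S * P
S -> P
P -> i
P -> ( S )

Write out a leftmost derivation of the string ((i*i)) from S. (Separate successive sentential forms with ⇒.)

S ⇒ P   [S -> P]
P ⇒ (S)   [P -> ( S )]
(S) ⇒ (P)   [S -> P]
(P) ⇒ ((S))   [P -> ( S )]
((S)) ⇒ ((S*P))   [S -> S * P]
((S*P)) ⇒ ((P*P))   [S -> P]
((P*P)) ⇒ ((i*P))   [P -> i]
((i*P)) ⇒ ((i*i))   [P -> i]

S ⇒ P ⇒ (S) ⇒ (P) ⇒ ((S)) ⇒ ((S*P)) ⇒ ((P*P)) ⇒ ((i*P)) ⇒ ((i*i))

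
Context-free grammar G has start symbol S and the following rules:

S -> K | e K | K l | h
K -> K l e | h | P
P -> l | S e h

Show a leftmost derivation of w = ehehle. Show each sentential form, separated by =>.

S => eK   [S -> e K]
eK => eKle   [K -> K l e]
eKle => ePle   [K -> P]
ePle => eSehle   [P -> S e h]
eSehle => eKehle   [S -> K]
eKehle => ehehle   [K -> h]

S => eK => eKle => ePle => eSehle => eKehle => ehehle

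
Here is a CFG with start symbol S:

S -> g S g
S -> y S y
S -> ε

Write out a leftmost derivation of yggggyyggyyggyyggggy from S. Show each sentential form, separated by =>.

S => ySy => ygSgy => yggSggy => ygggSgggy => yggggSggggy => yggggySyggggy => yggggyySyyggggy => yggggyygSgyyggggy => yggggyyggSggyyggggy => yggggyyggySyggyyggggy => yggggyyggyyggyyggggy

S => ySy   [S -> y S y]
ySy => ygSgy   [S -> g S g]
ygSgy => yggSggy   [S -> g S g]
yggSggy => ygggSgggy   [S -> g S g]
ygggSgggy => yggggSggggy   [S -> g S g]
yggggSggggy => yggggySyggggy   [S -> y S y]
yggggySyggggy => yggggyySyyggggy   [S -> y S y]
yggggyySyyggggy => yggggyygSgyyggggy   [S -> g S g]
yggggyygSgyyggggy => yggggyyggSggyyggggy   [S -> g S g]
yggggyyggSggyyggggy => yggggyyggySyggyyggggy   [S -> y S y]
yggggyyggySyggyyggggy => yggggyyggyyggyyggggy   [S -> ε]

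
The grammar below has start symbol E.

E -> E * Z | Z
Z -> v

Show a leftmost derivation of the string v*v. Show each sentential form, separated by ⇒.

E ⇒ E*Z ⇒ Z*Z ⇒ v*Z ⇒ v*v

E ⇒ E*Z   [E -> E * Z]
E*Z ⇒ Z*Z   [E -> Z]
Z*Z ⇒ v*Z   [Z -> v]
v*Z ⇒ v*v   [Z -> v]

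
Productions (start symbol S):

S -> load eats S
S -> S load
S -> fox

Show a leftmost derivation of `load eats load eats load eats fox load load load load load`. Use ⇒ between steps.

S ⇒ S load ⇒ S load load ⇒ load eats S load load ⇒ load eats load eats S load load ⇒ load eats load eats load eats S load load ⇒ load eats load eats load eats S load load load ⇒ load eats load eats load eats S load load load load ⇒ load eats load eats load eats S load load load load load ⇒ load eats load eats load eats fox load load load load load

S ⇒ S load   [S -> S load]
S load ⇒ S load load   [S -> S load]
S load load ⇒ load eats S load load   [S -> load eats S]
load eats S load load ⇒ load eats load eats S load load   [S -> load eats S]
load eats load eats S load load ⇒ load eats load eats load eats S load load   [S -> load eats S]
load eats load eats load eats S load load ⇒ load eats load eats load eats S load load load   [S -> S load]
load eats load eats load eats S load load load ⇒ load eats load eats load eats S load load load load   [S -> S load]
load eats load eats load eats S load load load load ⇒ load eats load eats load eats S load load load load load   [S -> S load]
load eats load eats load eats S load load load load load ⇒ load eats load eats load eats fox load load load load load   [S -> fox]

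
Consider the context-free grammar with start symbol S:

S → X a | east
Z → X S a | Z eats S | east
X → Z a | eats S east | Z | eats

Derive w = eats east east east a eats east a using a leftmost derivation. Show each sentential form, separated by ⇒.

S ⇒ X a   [S → X a]
X a ⇒ Z a   [X → Z]
Z a ⇒ Z eats S a   [Z → Z eats S]
Z eats S a ⇒ X S a eats S a   [Z → X S a]
X S a eats S a ⇒ eats S east S a eats S a   [X → eats S east]
eats S east S a eats S a ⇒ eats east east S a eats S a   [S → east]
eats east east S a eats S a ⇒ eats east east east a eats S a   [S → east]
eats east east east a eats S a ⇒ eats east east east a eats east a   [S → east]

S ⇒ X a ⇒ Z a ⇒ Z eats S a ⇒ X S a eats S a ⇒ eats S east S a eats S a ⇒ eats east east S a eats S a ⇒ eats east east east a eats S a ⇒ eats east east east a eats east a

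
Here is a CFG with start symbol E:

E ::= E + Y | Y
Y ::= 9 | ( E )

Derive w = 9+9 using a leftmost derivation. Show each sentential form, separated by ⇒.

E ⇒ E+Y   [E ::= E + Y]
E+Y ⇒ Y+Y   [E ::= Y]
Y+Y ⇒ 9+Y   [Y ::= 9]
9+Y ⇒ 9+9   [Y ::= 9]

E ⇒ E+Y ⇒ Y+Y ⇒ 9+Y ⇒ 9+9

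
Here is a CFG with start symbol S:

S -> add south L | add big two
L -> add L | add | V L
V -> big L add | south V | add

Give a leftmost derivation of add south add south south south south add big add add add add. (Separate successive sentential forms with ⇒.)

S ⇒ add south L ⇒ add south add L ⇒ add south add V L ⇒ add south add south V L ⇒ add south add south south V L ⇒ add south add south south south V L ⇒ add south add south south south south V L ⇒ add south add south south south south add L ⇒ add south add south south south south add V L ⇒ add south add south south south south add big L add L ⇒ add south add south south south south add big V L add L ⇒ add south add south south south south add big add L add L ⇒ add south add south south south south add big add add add L ⇒ add south add south south south south add big add add add add

S ⇒ add south L   [S -> add south L]
add south L ⇒ add south add L   [L -> add L]
add south add L ⇒ add south add V L   [L -> V L]
add south add V L ⇒ add south add south V L   [V -> south V]
add south add south V L ⇒ add south add south south V L   [V -> south V]
add south add south south V L ⇒ add south add south south south V L   [V -> south V]
add south add south south south V L ⇒ add south add south south south south V L   [V -> south V]
add south add south south south south V L ⇒ add south add south south south south add L   [V -> add]
add south add south south south south add L ⇒ add south add south south south south add V L   [L -> V L]
add south add south south south south add V L ⇒ add south add south south south south add big L add L   [V -> big L add]
add south add south south south south add big L add L ⇒ add south add south south south south add big V L add L   [L -> V L]
add south add south south south south add big V L add L ⇒ add south add south south south south add big add L add L   [V -> add]
add south add south south south south add big add L add L ⇒ add south add south south south south add big add add add L   [L -> add]
add south add south south south south add big add add add L ⇒ add south add south south south south add big add add add add   [L -> add]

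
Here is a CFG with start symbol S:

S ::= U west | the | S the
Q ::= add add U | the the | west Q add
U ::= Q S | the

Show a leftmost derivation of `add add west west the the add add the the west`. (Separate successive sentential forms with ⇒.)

S ⇒ U west ⇒ Q S west ⇒ add add U S west ⇒ add add Q S S west ⇒ add add west Q add S S west ⇒ add add west west Q add add S S west ⇒ add add west west the the add add S S west ⇒ add add west west the the add add the S west ⇒ add add west west the the add add the the west

S ⇒ U west   [S ::= U west]
U west ⇒ Q S west   [U ::= Q S]
Q S west ⇒ add add U S west   [Q ::= add add U]
add add U S west ⇒ add add Q S S west   [U ::= Q S]
add add Q S S west ⇒ add add west Q add S S west   [Q ::= west Q add]
add add west Q add S S west ⇒ add add west west Q add add S S west   [Q ::= west Q add]
add add west west Q add add S S west ⇒ add add west west the the add add S S west   [Q ::= the the]
add add west west the the add add S S west ⇒ add add west west the the add add the S west   [S ::= the]
add add west west the the add add the S west ⇒ add add west west the the add add the the west   [S ::= the]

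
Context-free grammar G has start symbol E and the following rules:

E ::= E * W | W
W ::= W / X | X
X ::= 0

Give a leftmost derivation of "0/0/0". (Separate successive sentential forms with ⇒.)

E ⇒ W   [E ::= W]
W ⇒ W/X   [W ::= W / X]
W/X ⇒ W/X/X   [W ::= W / X]
W/X/X ⇒ X/X/X   [W ::= X]
X/X/X ⇒ 0/X/X   [X ::= 0]
0/X/X ⇒ 0/0/X   [X ::= 0]
0/0/X ⇒ 0/0/0   [X ::= 0]

E ⇒ W ⇒ W/X ⇒ W/X/X ⇒ X/X/X ⇒ 0/X/X ⇒ 0/0/X ⇒ 0/0/0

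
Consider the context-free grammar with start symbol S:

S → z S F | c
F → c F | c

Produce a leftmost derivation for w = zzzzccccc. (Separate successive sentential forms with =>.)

S => zSF   [S → z S F]
zSF => zzSFF   [S → z S F]
zzSFF => zzzSFFF   [S → z S F]
zzzSFFF => zzzzSFFFF   [S → z S F]
zzzzSFFFF => zzzzcFFFF   [S → c]
zzzzcFFFF => zzzzccFFF   [F → c]
zzzzccFFF => zzzzcccFF   [F → c]
zzzzcccFF => zzzzccccF   [F → c]
zzzzccccF => zzzzccccc   [F → c]

S=>zSF=>zzSFF=>zzzSFFF=>zzzzSFFFF=>zzzzcFFFF=>zzzzccFFF=>zzzzcccFF=>zzzzccccF=>zzzzccccc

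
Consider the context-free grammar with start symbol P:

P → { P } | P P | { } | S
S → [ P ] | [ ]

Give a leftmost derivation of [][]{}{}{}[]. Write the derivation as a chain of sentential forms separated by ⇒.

P⇒PP⇒SP⇒[]P⇒[]PP⇒[]SP⇒[][]P⇒[][]PP⇒[][]{}P⇒[][]{}PP⇒[][]{}PPP⇒[][]{}{}PP⇒[][]{}{}{}P⇒[][]{}{}{}S⇒[][]{}{}{}[]

P ⇒ PP   [P → P P]
PP ⇒ SP   [P → S]
SP ⇒ []P   [S → [ ]]
[]P ⇒ []PP   [P → P P]
[]PP ⇒ []SP   [P → S]
[]SP ⇒ [][]P   [S → [ ]]
[][]P ⇒ [][]PP   [P → P P]
[][]PP ⇒ [][]{}P   [P → { }]
[][]{}P ⇒ [][]{}PP   [P → P P]
[][]{}PP ⇒ [][]{}PPP   [P → P P]
[][]{}PPP ⇒ [][]{}{}PP   [P → { }]
[][]{}{}PP ⇒ [][]{}{}{}P   [P → { }]
[][]{}{}{}P ⇒ [][]{}{}{}S   [P → S]
[][]{}{}{}S ⇒ [][]{}{}{}[]   [S → [ ]]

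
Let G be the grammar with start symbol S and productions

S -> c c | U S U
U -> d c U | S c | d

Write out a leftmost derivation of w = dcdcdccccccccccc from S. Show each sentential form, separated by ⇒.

S ⇒ USU   [S -> U S U]
USU ⇒ dcUSU   [U -> d c U]
dcUSU ⇒ dcdcUSU   [U -> d c U]
dcdcUSU ⇒ dcdcdSU   [U -> d]
dcdcdSU ⇒ dcdcdccU   [S -> c c]
dcdcdccU ⇒ dcdcdccSc   [U -> S c]
dcdcdccSc ⇒ dcdcdccUSUc   [S -> U S U]
dcdcdccUSUc ⇒ dcdcdccScSUc   [U -> S c]
dcdcdccScSUc ⇒ dcdcdcccccSUc   [S -> c c]
dcdcdcccccSUc ⇒ dcdcdcccccccUc   [S -> c c]
dcdcdcccccccUc ⇒ dcdcdcccccccScc   [U -> S c]
dcdcdcccccccScc ⇒ dcdcdccccccccccc   [S -> c c]

S ⇒ USU ⇒ dcUSU ⇒ dcdcUSU ⇒ dcdcdSU ⇒ dcdcdccU ⇒ dcdcdccSc ⇒ dcdcdccUSUc ⇒ dcdcdccScSUc ⇒ dcdcdcccccSUc ⇒ dcdcdcccccccUc ⇒ dcdcdcccccccScc ⇒ dcdcdccccccccccc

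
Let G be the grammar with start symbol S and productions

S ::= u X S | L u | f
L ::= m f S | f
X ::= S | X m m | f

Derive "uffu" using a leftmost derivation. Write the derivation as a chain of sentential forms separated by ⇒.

S⇒uXS⇒uSS⇒ufS⇒ufLu⇒uffu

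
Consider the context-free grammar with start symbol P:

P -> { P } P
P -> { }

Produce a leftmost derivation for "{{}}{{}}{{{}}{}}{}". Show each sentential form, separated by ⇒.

P ⇒ {P}P ⇒ {{}}P ⇒ {{}}{P}P ⇒ {{}}{{}}P ⇒ {{}}{{}}{P}P ⇒ {{}}{{}}{{P}P}P ⇒ {{}}{{}}{{{}}P}P ⇒ {{}}{{}}{{{}}{}}P ⇒ {{}}{{}}{{{}}{}}{}

P ⇒ {P}P   [P -> { P } P]
{P}P ⇒ {{}}P   [P -> { }]
{{}}P ⇒ {{}}{P}P   [P -> { P } P]
{{}}{P}P ⇒ {{}}{{}}P   [P -> { }]
{{}}{{}}P ⇒ {{}}{{}}{P}P   [P -> { P } P]
{{}}{{}}{P}P ⇒ {{}}{{}}{{P}P}P   [P -> { P } P]
{{}}{{}}{{P}P}P ⇒ {{}}{{}}{{{}}P}P   [P -> { }]
{{}}{{}}{{{}}P}P ⇒ {{}}{{}}{{{}}{}}P   [P -> { }]
{{}}{{}}{{{}}{}}P ⇒ {{}}{{}}{{{}}{}}{}   [P -> { }]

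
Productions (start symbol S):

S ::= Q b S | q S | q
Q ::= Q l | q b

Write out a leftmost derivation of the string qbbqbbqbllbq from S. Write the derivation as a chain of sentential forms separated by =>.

S=>QbS=>qbbS=>qbbQbS=>qbbqbbS=>qbbqbbQbS=>qbbqbbQlbS=>qbbqbbQllbS=>qbbqbbqbllbS=>qbbqbbqbllbq

S => QbS   [S ::= Q b S]
QbS => qbbS   [Q ::= q b]
qbbS => qbbQbS   [S ::= Q b S]
qbbQbS => qbbqbbS   [Q ::= q b]
qbbqbbS => qbbqbbQbS   [S ::= Q b S]
qbbqbbQbS => qbbqbbQlbS   [Q ::= Q l]
qbbqbbQlbS => qbbqbbQllbS   [Q ::= Q l]
qbbqbbQllbS => qbbqbbqbllbS   [Q ::= q b]
qbbqbbqbllbS => qbbqbbqbllbq   [S ::= q]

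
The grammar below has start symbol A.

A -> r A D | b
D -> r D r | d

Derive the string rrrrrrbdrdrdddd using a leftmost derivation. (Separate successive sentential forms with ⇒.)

A⇒rAD⇒rrADD⇒rrrADDD⇒rrrrADDDD⇒rrrrrADDDDD⇒rrrrrrADDDDDD⇒rrrrrrbDDDDDD⇒rrrrrrbdDDDDD⇒rrrrrrbdrDrDDDD⇒rrrrrrbdrdrDDDD⇒rrrrrrbdrdrdDDD⇒rrrrrrbdrdrddDD⇒rrrrrrbdrdrdddD⇒rrrrrrbdrdrdddd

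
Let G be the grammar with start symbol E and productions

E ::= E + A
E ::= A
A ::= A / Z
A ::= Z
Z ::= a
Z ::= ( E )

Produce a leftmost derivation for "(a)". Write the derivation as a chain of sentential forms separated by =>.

E => A   [E ::= A]
A => Z   [A ::= Z]
Z => (E)   [Z ::= ( E )]
(E) => (A)   [E ::= A]
(A) => (Z)   [A ::= Z]
(Z) => (a)   [Z ::= a]

E => A => Z => (E) => (A) => (Z) => (a)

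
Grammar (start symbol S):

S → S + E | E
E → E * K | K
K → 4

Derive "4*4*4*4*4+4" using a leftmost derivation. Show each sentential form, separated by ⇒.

S⇒S+E⇒E+E⇒E*K+E⇒E*K*K+E⇒E*K*K*K+E⇒E*K*K*K*K+E⇒K*K*K*K*K+E⇒4*K*K*K*K+E⇒4*4*K*K*K+E⇒4*4*4*K*K+E⇒4*4*4*4*K+E⇒4*4*4*4*4+E⇒4*4*4*4*4+K⇒4*4*4*4*4+4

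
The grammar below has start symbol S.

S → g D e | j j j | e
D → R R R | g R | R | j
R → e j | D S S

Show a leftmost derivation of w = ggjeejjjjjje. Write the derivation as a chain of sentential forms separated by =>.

S => gDe => gRe => gDSSe => ggRSSe => ggDSSSSe => ggjSSSSe => ggjeSSSe => ggjeeSSe => ggjeejjjSe => ggjeejjjjjje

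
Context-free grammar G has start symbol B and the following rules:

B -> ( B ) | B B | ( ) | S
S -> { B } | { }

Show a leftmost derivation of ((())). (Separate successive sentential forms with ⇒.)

B ⇒ (B)   [B -> ( B )]
(B) ⇒ ((B))   [B -> ( B )]
((B)) ⇒ ((()))   [B -> ( )]

B ⇒ (B) ⇒ ((B)) ⇒ ((()))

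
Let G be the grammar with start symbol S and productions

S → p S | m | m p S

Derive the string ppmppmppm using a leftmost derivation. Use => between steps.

S=>pS=>ppS=>ppmpS=>ppmppS=>ppmppmpS=>ppmppmppS=>ppmppmppm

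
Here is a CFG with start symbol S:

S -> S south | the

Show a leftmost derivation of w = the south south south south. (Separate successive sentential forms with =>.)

S => S south => S south south => S south south south => S south south south south => the south south south south

S => S south   [S -> S south]
S south => S south south   [S -> S south]
S south south => S south south south   [S -> S south]
S south south south => S south south south south   [S -> S south]
S south south south south => the south south south south   [S -> the]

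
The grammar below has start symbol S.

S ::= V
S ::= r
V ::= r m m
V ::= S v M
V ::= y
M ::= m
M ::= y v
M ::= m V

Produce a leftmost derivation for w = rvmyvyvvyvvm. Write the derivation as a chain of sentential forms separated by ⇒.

S ⇒ V   [S ::= V]
V ⇒ SvM   [V ::= S v M]
SvM ⇒ VvM   [S ::= V]
VvM ⇒ SvMvM   [V ::= S v M]
SvMvM ⇒ rvMvM   [S ::= r]
rvMvM ⇒ rvmVvM   [M ::= m V]
rvmVvM ⇒ rvmSvMvM   [V ::= S v M]
rvmSvMvM ⇒ rvmVvMvM   [S ::= V]
rvmVvMvM ⇒ rvmSvMvMvM   [V ::= S v M]
rvmSvMvMvM ⇒ rvmVvMvMvM   [S ::= V]
rvmVvMvMvM ⇒ rvmyvMvMvM   [V ::= y]
rvmyvMvMvM ⇒ rvmyvyvvMvM   [M ::= y v]
rvmyvyvvMvM ⇒ rvmyvyvvyvvM   [M ::= y v]
rvmyvyvvyvvM ⇒ rvmyvyvvyvvm   [M ::= m]

S⇒V⇒SvM⇒VvM⇒SvMvM⇒rvMvM⇒rvmVvM⇒rvmSvMvM⇒rvmVvMvM⇒rvmSvMvMvM⇒rvmVvMvMvM⇒rvmyvMvMvM⇒rvmyvyvvMvM⇒rvmyvyvvyvvM⇒rvmyvyvvyvvm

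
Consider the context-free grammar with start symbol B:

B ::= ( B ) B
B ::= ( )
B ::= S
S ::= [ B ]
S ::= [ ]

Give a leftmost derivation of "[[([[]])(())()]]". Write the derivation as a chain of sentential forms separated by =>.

B => S   [B ::= S]
S => [B]   [S ::= [ B ]]
[B] => [S]   [B ::= S]
[S] => [[B]]   [S ::= [ B ]]
[[B]] => [[(B)B]]   [B ::= ( B ) B]
[[(B)B]] => [[(S)B]]   [B ::= S]
[[(S)B]] => [[([B])B]]   [S ::= [ B ]]
[[([B])B]] => [[([S])B]]   [B ::= S]
[[([S])B]] => [[([[]])B]]   [S ::= [ ]]
[[([[]])B]] => [[([[]])(B)B]]   [B ::= ( B ) B]
[[([[]])(B)B]] => [[([[]])(())B]]   [B ::= ( )]
[[([[]])(())B]] => [[([[]])(())()]]   [B ::= ( )]

B=>S=>[B]=>[S]=>[[B]]=>[[(B)B]]=>[[(S)B]]=>[[([B])B]]=>[[([S])B]]=>[[([[]])B]]=>[[([[]])(B)B]]=>[[([[]])(())B]]=>[[([[]])(())()]]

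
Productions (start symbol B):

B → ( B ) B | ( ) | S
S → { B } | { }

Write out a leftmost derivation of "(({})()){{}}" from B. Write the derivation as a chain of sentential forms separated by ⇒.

B ⇒ (B)B ⇒ ((B)B)B ⇒ ((S)B)B ⇒ (({})B)B ⇒ (({})())B ⇒ (({})())S ⇒ (({})()){B} ⇒ (({})()){S} ⇒ (({})()){{}}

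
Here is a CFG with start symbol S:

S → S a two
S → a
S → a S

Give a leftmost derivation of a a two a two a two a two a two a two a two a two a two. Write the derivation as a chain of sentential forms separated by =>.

S => S a two => S a two a two => S a two a two a two => S a two a two a two a two => S a two a two a two a two a two => S a two a two a two a two a two a two => S a two a two a two a two a two a two a two => S a two a two a two a two a two a two a two a two => S a two a two a two a two a two a two a two a two a two => a a two a two a two a two a two a two a two a two a two

S => S a two   [S → S a two]
S a two => S a two a two   [S → S a two]
S a two a two => S a two a two a two   [S → S a two]
S a two a two a two => S a two a two a two a two   [S → S a two]
S a two a two a two a two => S a two a two a two a two a two   [S → S a two]
S a two a two a two a two a two => S a two a two a two a two a two a two   [S → S a two]
S a two a two a two a two a two a two => S a two a two a two a two a two a two a two   [S → S a two]
S a two a two a two a two a two a two a two => S a two a two a two a two a two a two a two a two   [S → S a two]
S a two a two a two a two a two a two a two a two => S a two a two a two a two a two a two a two a two a two   [S → S a two]
S a two a two a two a two a two a two a two a two a two => a a two a two a two a two a two a two a two a two a two   [S → a]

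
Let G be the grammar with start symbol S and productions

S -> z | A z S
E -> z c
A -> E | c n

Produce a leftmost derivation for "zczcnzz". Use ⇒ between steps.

S ⇒ AzS ⇒ EzS ⇒ zczS ⇒ zczAzS ⇒ zczcnzS ⇒ zczcnzz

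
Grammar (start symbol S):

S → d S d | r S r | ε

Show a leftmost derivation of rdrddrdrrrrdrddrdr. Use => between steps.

S => rSr   [S → r S r]
rSr => rdSdr   [S → d S d]
rdSdr => rdrSrdr   [S → r S r]
rdrSrdr => rdrdSdrdr   [S → d S d]
rdrdSdrdr => rdrddSddrdr   [S → d S d]
rdrddSddrdr => rdrddrSrddrdr   [S → r S r]
rdrddrSrddrdr => rdrddrdSdrddrdr   [S → d S d]
rdrddrdSdrddrdr => rdrddrdrSrdrddrdr   [S → r S r]
rdrddrdrSrdrddrdr => rdrddrdrrSrrdrddrdr   [S → r S r]
rdrddrdrrSrrdrddrdr => rdrddrdrrrrdrddrdr   [S → ε]

S=>rSr=>rdSdr=>rdrSrdr=>rdrdSdrdr=>rdrddSddrdr=>rdrddrSrddrdr=>rdrddrdSdrddrdr=>rdrddrdrSrdrddrdr=>rdrddrdrrSrrdrddrdr=>rdrddrdrrrrdrddrdr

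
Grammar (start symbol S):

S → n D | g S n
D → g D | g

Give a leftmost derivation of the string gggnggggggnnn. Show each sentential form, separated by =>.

S => gSn   [S → g S n]
gSn => ggSnn   [S → g S n]
ggSnn => gggSnnn   [S → g S n]
gggSnnn => gggnDnnn   [S → n D]
gggnDnnn => gggngDnnn   [D → g D]
gggngDnnn => gggnggDnnn   [D → g D]
gggnggDnnn => gggngggDnnn   [D → g D]
gggngggDnnn => gggnggggDnnn   [D → g D]
gggnggggDnnn => gggngggggDnnn   [D → g D]
gggngggggDnnn => gggnggggggnnn   [D → g]

S => gSn => ggSnn => gggSnnn => gggnDnnn => gggngDnnn => gggnggDnnn => gggngggDnnn => gggnggggDnnn => gggngggggDnnn => gggnggggggnnn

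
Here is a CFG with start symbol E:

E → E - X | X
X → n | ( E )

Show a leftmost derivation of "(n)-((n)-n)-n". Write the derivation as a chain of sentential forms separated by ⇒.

E ⇒ E-X ⇒ E-X-X ⇒ X-X-X ⇒ (E)-X-X ⇒ (X)-X-X ⇒ (n)-X-X ⇒ (n)-(E)-X ⇒ (n)-(E-X)-X ⇒ (n)-(X-X)-X ⇒ (n)-((E)-X)-X ⇒ (n)-((X)-X)-X ⇒ (n)-((n)-X)-X ⇒ (n)-((n)-n)-X ⇒ (n)-((n)-n)-n

E ⇒ E-X   [E → E - X]
E-X ⇒ E-X-X   [E → E - X]
E-X-X ⇒ X-X-X   [E → X]
X-X-X ⇒ (E)-X-X   [X → ( E )]
(E)-X-X ⇒ (X)-X-X   [E → X]
(X)-X-X ⇒ (n)-X-X   [X → n]
(n)-X-X ⇒ (n)-(E)-X   [X → ( E )]
(n)-(E)-X ⇒ (n)-(E-X)-X   [E → E - X]
(n)-(E-X)-X ⇒ (n)-(X-X)-X   [E → X]
(n)-(X-X)-X ⇒ (n)-((E)-X)-X   [X → ( E )]
(n)-((E)-X)-X ⇒ (n)-((X)-X)-X   [E → X]
(n)-((X)-X)-X ⇒ (n)-((n)-X)-X   [X → n]
(n)-((n)-X)-X ⇒ (n)-((n)-n)-X   [X → n]
(n)-((n)-n)-X ⇒ (n)-((n)-n)-n   [X → n]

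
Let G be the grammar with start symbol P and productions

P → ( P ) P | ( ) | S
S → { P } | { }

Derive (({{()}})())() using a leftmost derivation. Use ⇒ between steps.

P ⇒ (P)P ⇒ ((P)P)P ⇒ ((S)P)P ⇒ (({P})P)P ⇒ (({S})P)P ⇒ (({{P}})P)P ⇒ (({{()}})P)P ⇒ (({{()}})())P ⇒ (({{()}})())()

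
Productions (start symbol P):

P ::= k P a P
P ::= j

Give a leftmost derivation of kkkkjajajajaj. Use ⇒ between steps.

P ⇒ kPaP ⇒ kkPaPaP ⇒ kkkPaPaPaP ⇒ kkkkPaPaPaPaP ⇒ kkkkjaPaPaPaP ⇒ kkkkjajaPaPaP ⇒ kkkkjajajaPaP ⇒ kkkkjajajajaP ⇒ kkkkjajajajaj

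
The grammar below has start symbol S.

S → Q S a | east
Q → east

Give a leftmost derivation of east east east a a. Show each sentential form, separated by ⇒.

S ⇒ Q S a ⇒ east S a ⇒ east Q S a a ⇒ east east S a a ⇒ east east east a a

S ⇒ Q S a   [S → Q S a]
Q S a ⇒ east S a   [Q → east]
east S a ⇒ east Q S a a   [S → Q S a]
east Q S a a ⇒ east east S a a   [Q → east]
east east S a a ⇒ east east east a a   [S → east]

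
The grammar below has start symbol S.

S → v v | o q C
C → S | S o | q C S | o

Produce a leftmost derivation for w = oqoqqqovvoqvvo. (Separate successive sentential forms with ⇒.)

S ⇒ oqC   [S → o q C]
oqC ⇒ oqS   [C → S]
oqS ⇒ oqoqC   [S → o q C]
oqoqC ⇒ oqoqqCS   [C → q C S]
oqoqqCS ⇒ oqoqqqCSS   [C → q C S]
oqoqqqCSS ⇒ oqoqqqoSS   [C → o]
oqoqqqoSS ⇒ oqoqqqovvS   [S → v v]
oqoqqqovvS ⇒ oqoqqqovvoqC   [S → o q C]
oqoqqqovvoqC ⇒ oqoqqqovvoqSo   [C → S o]
oqoqqqovvoqSo ⇒ oqoqqqovvoqvvo   [S → v v]

S ⇒ oqC ⇒ oqS ⇒ oqoqC ⇒ oqoqqCS ⇒ oqoqqqCSS ⇒ oqoqqqoSS ⇒ oqoqqqovvS ⇒ oqoqqqovvoqC ⇒ oqoqqqovvoqSo ⇒ oqoqqqovvoqvvo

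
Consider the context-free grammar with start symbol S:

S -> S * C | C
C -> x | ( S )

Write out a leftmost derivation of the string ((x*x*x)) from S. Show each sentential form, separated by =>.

S=>C=>(S)=>(C)=>((S))=>((S*C))=>((S*C*C))=>((C*C*C))=>((x*C*C))=>((x*x*C))=>((x*x*x))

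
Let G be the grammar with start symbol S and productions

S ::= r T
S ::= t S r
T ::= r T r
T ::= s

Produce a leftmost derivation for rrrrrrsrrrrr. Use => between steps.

S => rT   [S ::= r T]
rT => rrTr   [T ::= r T r]
rrTr => rrrTrr   [T ::= r T r]
rrrTrr => rrrrTrrr   [T ::= r T r]
rrrrTrrr => rrrrrTrrrr   [T ::= r T r]
rrrrrTrrrr => rrrrrrTrrrrr   [T ::= r T r]
rrrrrrTrrrrr => rrrrrrsrrrrr   [T ::= s]

S => rT => rrTr => rrrTrr => rrrrTrrr => rrrrrTrrrr => rrrrrrTrrrrr => rrrrrrsrrrrr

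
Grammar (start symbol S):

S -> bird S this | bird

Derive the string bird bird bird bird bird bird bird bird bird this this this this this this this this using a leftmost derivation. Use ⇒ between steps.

S ⇒ bird S this ⇒ bird bird S this this ⇒ bird bird bird S this this this ⇒ bird bird bird bird S this this this this ⇒ bird bird bird bird bird S this this this this this ⇒ bird bird bird bird bird bird S this this this this this this ⇒ bird bird bird bird bird bird bird S this this this this this this this ⇒ bird bird bird bird bird bird bird bird S this this this this this this this this ⇒ bird bird bird bird bird bird bird bird bird this this this this this this this this

S ⇒ bird S this   [S -> bird S this]
bird S this ⇒ bird bird S this this   [S -> bird S this]
bird bird S this this ⇒ bird bird bird S this this this   [S -> bird S this]
bird bird bird S this this this ⇒ bird bird bird bird S this this this this   [S -> bird S this]
bird bird bird bird S this this this this ⇒ bird bird bird bird bird S this this this this this   [S -> bird S this]
bird bird bird bird bird S this this this this this ⇒ bird bird bird bird bird bird S this this this this this this   [S -> bird S this]
bird bird bird bird bird bird S this this this this this this ⇒ bird bird bird bird bird bird bird S this this this this this this this   [S -> bird S this]
bird bird bird bird bird bird bird S this this this this this this this ⇒ bird bird bird bird bird bird bird bird S this this this this this this this this   [S -> bird S this]
bird bird bird bird bird bird bird bird S this this this this this this this this ⇒ bird bird bird bird bird bird bird bird bird this this this this this this this this   [S -> bird]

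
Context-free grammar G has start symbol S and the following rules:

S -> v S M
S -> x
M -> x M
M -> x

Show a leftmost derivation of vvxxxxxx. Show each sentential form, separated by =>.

S => vSM => vvSMM => vvxMM => vvxxMM => vvxxxMM => vvxxxxMM => vvxxxxxM => vvxxxxxx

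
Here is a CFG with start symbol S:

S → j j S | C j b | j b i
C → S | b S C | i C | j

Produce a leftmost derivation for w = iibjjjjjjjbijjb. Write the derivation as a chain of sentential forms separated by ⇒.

S ⇒ Cjb ⇒ iCjb ⇒ iiCjb ⇒ iibSCjb ⇒ iibjjSCjb ⇒ iibjjjjSCjb ⇒ iibjjjjjjSCjb ⇒ iibjjjjjjjbiCjb ⇒ iibjjjjjjjbijjb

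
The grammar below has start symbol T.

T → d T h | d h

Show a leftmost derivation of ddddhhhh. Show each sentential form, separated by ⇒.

T ⇒ dTh   [T → d T h]
dTh ⇒ ddThh   [T → d T h]
ddThh ⇒ dddThhh   [T → d T h]
dddThhh ⇒ ddddhhhh   [T → d h]

T ⇒ dTh ⇒ ddThh ⇒ dddThhh ⇒ ddddhhhh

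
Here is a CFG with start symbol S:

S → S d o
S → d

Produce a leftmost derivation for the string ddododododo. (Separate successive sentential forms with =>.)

S => Sdo => Sdodo => Sdododo => Sdodododo => Sdododododo => ddododododo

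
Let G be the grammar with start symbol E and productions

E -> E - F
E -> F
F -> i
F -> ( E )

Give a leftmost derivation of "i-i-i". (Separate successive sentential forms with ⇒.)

E ⇒ E-F ⇒ E-F-F ⇒ F-F-F ⇒ i-F-F ⇒ i-i-F ⇒ i-i-i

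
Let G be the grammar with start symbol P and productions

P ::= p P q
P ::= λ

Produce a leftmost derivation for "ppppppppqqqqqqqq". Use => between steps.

P => pPq => ppPqq => pppPqqq => ppppPqqqq => pppppPqqqqq => ppppppPqqqqqq => pppppppPqqqqqqq => ppppppppPqqqqqqqq => ppppppppqqqqqqqq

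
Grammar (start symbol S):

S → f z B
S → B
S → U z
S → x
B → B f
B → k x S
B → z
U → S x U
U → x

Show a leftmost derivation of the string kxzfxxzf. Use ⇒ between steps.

S ⇒ B ⇒ Bf ⇒ kxSf ⇒ kxUzf ⇒ kxSxUzf ⇒ kxBxUzf ⇒ kxBfxUzf ⇒ kxzfxUzf ⇒ kxzfxxzf

S ⇒ B   [S → B]
B ⇒ Bf   [B → B f]
Bf ⇒ kxSf   [B → k x S]
kxSf ⇒ kxUzf   [S → U z]
kxUzf ⇒ kxSxUzf   [U → S x U]
kxSxUzf ⇒ kxBxUzf   [S → B]
kxBxUzf ⇒ kxBfxUzf   [B → B f]
kxBfxUzf ⇒ kxzfxUzf   [B → z]
kxzfxUzf ⇒ kxzfxxzf   [U → x]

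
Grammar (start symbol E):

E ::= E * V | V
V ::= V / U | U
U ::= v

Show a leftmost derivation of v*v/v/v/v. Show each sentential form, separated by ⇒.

E ⇒ E*V   [E ::= E * V]
E*V ⇒ V*V   [E ::= V]
V*V ⇒ U*V   [V ::= U]
U*V ⇒ v*V   [U ::= v]
v*V ⇒ v*V/U   [V ::= V / U]
v*V/U ⇒ v*V/U/U   [V ::= V / U]
v*V/U/U ⇒ v*V/U/U/U   [V ::= V / U]
v*V/U/U/U ⇒ v*U/U/U/U   [V ::= U]
v*U/U/U/U ⇒ v*v/U/U/U   [U ::= v]
v*v/U/U/U ⇒ v*v/v/U/U   [U ::= v]
v*v/v/U/U ⇒ v*v/v/v/U   [U ::= v]
v*v/v/v/U ⇒ v*v/v/v/v   [U ::= v]

E ⇒ E*V ⇒ V*V ⇒ U*V ⇒ v*V ⇒ v*V/U ⇒ v*V/U/U ⇒ v*V/U/U/U ⇒ v*U/U/U/U ⇒ v*v/U/U/U ⇒ v*v/v/U/U ⇒ v*v/v/v/U ⇒ v*v/v/v/v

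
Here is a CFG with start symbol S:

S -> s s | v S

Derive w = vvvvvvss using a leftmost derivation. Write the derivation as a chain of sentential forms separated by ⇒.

S ⇒ vS ⇒ vvS ⇒ vvvS ⇒ vvvvS ⇒ vvvvvS ⇒ vvvvvvS ⇒ vvvvvvss

S ⇒ vS   [S -> v S]
vS ⇒ vvS   [S -> v S]
vvS ⇒ vvvS   [S -> v S]
vvvS ⇒ vvvvS   [S -> v S]
vvvvS ⇒ vvvvvS   [S -> v S]
vvvvvS ⇒ vvvvvvS   [S -> v S]
vvvvvvS ⇒ vvvvvvss   [S -> s s]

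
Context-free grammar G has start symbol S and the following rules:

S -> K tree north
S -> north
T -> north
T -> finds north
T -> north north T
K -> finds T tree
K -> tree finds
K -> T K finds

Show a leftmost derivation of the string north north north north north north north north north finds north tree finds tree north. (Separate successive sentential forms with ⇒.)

S ⇒ K tree north ⇒ T K finds tree north ⇒ north north T K finds tree north ⇒ north north north north T K finds tree north ⇒ north north north north north north T K finds tree north ⇒ north north north north north north north north T K finds tree north ⇒ north north north north north north north north north K finds tree north ⇒ north north north north north north north north north finds T tree finds tree north ⇒ north north north north north north north north north finds north tree finds tree north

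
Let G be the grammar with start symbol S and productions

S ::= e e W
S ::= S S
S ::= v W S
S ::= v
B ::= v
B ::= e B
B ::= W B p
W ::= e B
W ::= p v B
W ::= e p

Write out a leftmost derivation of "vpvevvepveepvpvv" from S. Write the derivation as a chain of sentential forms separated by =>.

S => vWS => vpvBS => vpveBS => vpvevS => vpvevvWS => vpvevvepS => vpvevvepSS => vpvevvepvWSS => vpvevvepveBSS => vpvevvepveWBpSS => vpvevvepveepBpSS => vpvevvepveepvpSS => vpvevvepveepvpvS => vpvevvepveepvpvv

S => vWS   [S ::= v W S]
vWS => vpvBS   [W ::= p v B]
vpvBS => vpveBS   [B ::= e B]
vpveBS => vpvevS   [B ::= v]
vpvevS => vpvevvWS   [S ::= v W S]
vpvevvWS => vpvevvepS   [W ::= e p]
vpvevvepS => vpvevvepSS   [S ::= S S]
vpvevvepSS => vpvevvepvWSS   [S ::= v W S]
vpvevvepvWSS => vpvevvepveBSS   [W ::= e B]
vpvevvepveBSS => vpvevvepveWBpSS   [B ::= W B p]
vpvevvepveWBpSS => vpvevvepveepBpSS   [W ::= e p]
vpvevvepveepBpSS => vpvevvepveepvpSS   [B ::= v]
vpvevvepveepvpSS => vpvevvepveepvpvS   [S ::= v]
vpvevvepveepvpvS => vpvevvepveepvpvv   [S ::= v]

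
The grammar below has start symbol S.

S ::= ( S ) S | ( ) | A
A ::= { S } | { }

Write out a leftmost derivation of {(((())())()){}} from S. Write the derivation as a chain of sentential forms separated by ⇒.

S⇒A⇒{S}⇒{(S)S}⇒{((S)S)S}⇒{(((S)S)S)S}⇒{(((())S)S)S}⇒{(((())())S)S}⇒{(((())())())S}⇒{(((())())())A}⇒{(((())())()){}}

S ⇒ A   [S ::= A]
A ⇒ {S}   [A ::= { S }]
{S} ⇒ {(S)S}   [S ::= ( S ) S]
{(S)S} ⇒ {((S)S)S}   [S ::= ( S ) S]
{((S)S)S} ⇒ {(((S)S)S)S}   [S ::= ( S ) S]
{(((S)S)S)S} ⇒ {(((())S)S)S}   [S ::= ( )]
{(((())S)S)S} ⇒ {(((())())S)S}   [S ::= ( )]
{(((())())S)S} ⇒ {(((())())())S}   [S ::= ( )]
{(((())())())S} ⇒ {(((())())())A}   [S ::= A]
{(((())())())A} ⇒ {(((())())()){}}   [A ::= { }]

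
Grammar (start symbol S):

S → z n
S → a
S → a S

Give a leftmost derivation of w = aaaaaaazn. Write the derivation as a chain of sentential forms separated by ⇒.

S ⇒ aS ⇒ aaS ⇒ aaaS ⇒ aaaaS ⇒ aaaaaS ⇒ aaaaaaS ⇒ aaaaaaaS ⇒ aaaaaaazn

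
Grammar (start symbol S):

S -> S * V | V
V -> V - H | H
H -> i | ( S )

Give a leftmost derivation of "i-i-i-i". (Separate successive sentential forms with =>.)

S => V => V-H => V-H-H => V-H-H-H => H-H-H-H => i-H-H-H => i-i-H-H => i-i-i-H => i-i-i-i

S => V   [S -> V]
V => V-H   [V -> V - H]
V-H => V-H-H   [V -> V - H]
V-H-H => V-H-H-H   [V -> V - H]
V-H-H-H => H-H-H-H   [V -> H]
H-H-H-H => i-H-H-H   [H -> i]
i-H-H-H => i-i-H-H   [H -> i]
i-i-H-H => i-i-i-H   [H -> i]
i-i-i-H => i-i-i-i   [H -> i]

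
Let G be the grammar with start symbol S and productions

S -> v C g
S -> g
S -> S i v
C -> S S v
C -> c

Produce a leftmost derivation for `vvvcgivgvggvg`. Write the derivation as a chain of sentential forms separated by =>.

S=>vCg=>vSSvg=>vvCgSvg=>vvSSvgSvg=>vvSivSvgSvg=>vvvCgivSvgSvg=>vvvcgivSvgSvg=>vvvcgivgvgSvg=>vvvcgivgvggvg

S => vCg   [S -> v C g]
vCg => vSSvg   [C -> S S v]
vSSvg => vvCgSvg   [S -> v C g]
vvCgSvg => vvSSvgSvg   [C -> S S v]
vvSSvgSvg => vvSivSvgSvg   [S -> S i v]
vvSivSvgSvg => vvvCgivSvgSvg   [S -> v C g]
vvvCgivSvgSvg => vvvcgivSvgSvg   [C -> c]
vvvcgivSvgSvg => vvvcgivgvgSvg   [S -> g]
vvvcgivgvgSvg => vvvcgivgvggvg   [S -> g]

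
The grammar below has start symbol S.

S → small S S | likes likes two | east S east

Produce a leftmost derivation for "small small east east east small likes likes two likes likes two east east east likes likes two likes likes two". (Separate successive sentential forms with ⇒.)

S ⇒ small S S ⇒ small small S S S ⇒ small small east S east S S ⇒ small small east east S east east S S ⇒ small small east east east S east east east S S ⇒ small small east east east small S S east east east S S ⇒ small small east east east small likes likes two S east east east S S ⇒ small small east east east small likes likes two likes likes two east east east S S ⇒ small small east east east small likes likes two likes likes two east east east likes likes two S ⇒ small small east east east small likes likes two likes likes two east east east likes likes two likes likes two

S ⇒ small S S   [S → small S S]
small S S ⇒ small small S S S   [S → small S S]
small small S S S ⇒ small small east S east S S   [S → east S east]
small small east S east S S ⇒ small small east east S east east S S   [S → east S east]
small small east east S east east S S ⇒ small small east east east S east east east S S   [S → east S east]
small small east east east S east east east S S ⇒ small small east east east small S S east east east S S   [S → small S S]
small small east east east small S S east east east S S ⇒ small small east east east small likes likes two S east east east S S   [S → likes likes two]
small small east east east small likes likes two S east east east S S ⇒ small small east east east small likes likes two likes likes two east east east S S   [S → likes likes two]
small small east east east small likes likes two likes likes two east east east S S ⇒ small small east east east small likes likes two likes likes two east east east likes likes two S   [S → likes likes two]
small small east east east small likes likes two likes likes two east east east likes likes two S ⇒ small small east east east small likes likes two likes likes two east east east likes likes two likes likes two   [S → likes likes two]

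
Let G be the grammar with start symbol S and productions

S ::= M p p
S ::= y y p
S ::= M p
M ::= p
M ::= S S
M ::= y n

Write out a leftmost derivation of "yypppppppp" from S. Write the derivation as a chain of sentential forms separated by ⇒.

S ⇒ Mp   [S ::= M p]
Mp ⇒ SSp   [M ::= S S]
SSp ⇒ MpSp   [S ::= M p]
MpSp ⇒ SSpSp   [M ::= S S]
SSpSp ⇒ yypSpSp   [S ::= y y p]
yypSpSp ⇒ yypMpppSp   [S ::= M p p]
yypMpppSp ⇒ yypppppSp   [M ::= p]
yypppppSp ⇒ yypppppMpp   [S ::= M p]
yypppppMpp ⇒ yypppppppp   [M ::= p]

S ⇒ Mp ⇒ SSp ⇒ MpSp ⇒ SSpSp ⇒ yypSpSp ⇒ yypMpppSp ⇒ yypppppSp ⇒ yypppppMpp ⇒ yypppppppp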